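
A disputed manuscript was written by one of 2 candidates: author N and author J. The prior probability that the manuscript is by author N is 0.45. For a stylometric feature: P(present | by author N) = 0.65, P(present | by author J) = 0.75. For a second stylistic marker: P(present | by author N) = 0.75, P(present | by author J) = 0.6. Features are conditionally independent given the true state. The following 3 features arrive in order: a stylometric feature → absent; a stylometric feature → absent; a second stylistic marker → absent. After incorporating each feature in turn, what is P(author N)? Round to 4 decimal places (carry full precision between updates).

0.5006

After a stylometric feature='absent': P(author N) = 0.35·0.4500 / (0.35·0.4500 + 0.25·0.5500) ≈ 0.5339
After a stylometric feature='absent': P(author N) = 0.35·0.5339 / (0.35·0.5339 + 0.25·0.4661) ≈ 0.6159
After a second stylistic marker='absent': P(author N) = 0.25·0.6159 / (0.25·0.6159 + 0.4·0.3841) ≈ 0.5006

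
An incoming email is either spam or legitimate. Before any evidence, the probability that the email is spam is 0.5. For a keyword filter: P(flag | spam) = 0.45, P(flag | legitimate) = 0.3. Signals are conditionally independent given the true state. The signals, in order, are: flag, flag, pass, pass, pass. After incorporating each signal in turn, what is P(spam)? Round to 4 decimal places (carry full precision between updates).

0.5218

After 'flag': P(spam) = 0.45·0.5000 / (0.45·0.5000 + 0.3·0.5000) ≈ 0.6000
After 'flag': P(spam) = 0.45·0.6000 / (0.45·0.6000 + 0.3·0.4000) ≈ 0.6923
After 'pass': P(spam) = 0.55·0.6923 / (0.55·0.6923 + 0.7·0.3077) ≈ 0.6387
After 'pass': P(spam) = 0.55·0.6387 / (0.55·0.6387 + 0.7·0.3613) ≈ 0.5814
After 'pass': P(spam) = 0.55·0.5814 / (0.55·0.5814 + 0.7·0.4186) ≈ 0.5218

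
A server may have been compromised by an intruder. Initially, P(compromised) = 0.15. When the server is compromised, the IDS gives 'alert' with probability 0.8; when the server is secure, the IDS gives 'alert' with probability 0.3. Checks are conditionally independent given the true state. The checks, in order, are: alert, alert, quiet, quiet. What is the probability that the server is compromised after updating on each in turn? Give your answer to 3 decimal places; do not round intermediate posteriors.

After 'alert': P(compromised) = 0.8·0.1500 / (0.8·0.1500 + 0.3·0.8500) ≈ 0.3200
After 'alert': P(compromised) = 0.8·0.3200 / (0.8·0.3200 + 0.3·0.6800) ≈ 0.5565
After 'quiet': P(compromised) = 0.2·0.5565 / (0.2·0.5565 + 0.7·0.4435) ≈ 0.2639
After 'quiet': P(compromised) = 0.2·0.2639 / (0.2·0.2639 + 0.7·0.7361) ≈ 0.0929

0.093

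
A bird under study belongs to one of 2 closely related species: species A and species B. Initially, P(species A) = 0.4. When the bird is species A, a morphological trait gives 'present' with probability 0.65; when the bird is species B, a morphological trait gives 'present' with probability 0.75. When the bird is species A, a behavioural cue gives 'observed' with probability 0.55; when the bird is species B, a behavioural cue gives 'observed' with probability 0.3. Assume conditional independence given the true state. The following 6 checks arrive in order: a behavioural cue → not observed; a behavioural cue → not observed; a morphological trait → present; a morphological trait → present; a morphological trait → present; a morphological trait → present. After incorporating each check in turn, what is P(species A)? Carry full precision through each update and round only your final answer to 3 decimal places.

0.135

After a behavioural cue='not observed': P(species A) = 0.45·0.4000 / (0.45·0.4000 + 0.7·0.6000) ≈ 0.3000
After a behavioural cue='not observed': P(species A) = 0.45·0.3000 / (0.45·0.3000 + 0.7·0.7000) ≈ 0.2160
After a morphological trait='present': P(species A) = 0.65·0.2160 / (0.65·0.2160 + 0.75·0.7840) ≈ 0.1928
After a morphological trait='present': P(species A) = 0.65·0.1928 / (0.65·0.1928 + 0.75·0.8072) ≈ 0.1715
After a morphological trait='present': P(species A) = 0.65·0.1715 / (0.65·0.1715 + 0.75·0.8285) ≈ 0.1521
After a morphological trait='present': P(species A) = 0.65·0.1521 / (0.65·0.1521 + 0.75·0.8479) ≈ 0.1345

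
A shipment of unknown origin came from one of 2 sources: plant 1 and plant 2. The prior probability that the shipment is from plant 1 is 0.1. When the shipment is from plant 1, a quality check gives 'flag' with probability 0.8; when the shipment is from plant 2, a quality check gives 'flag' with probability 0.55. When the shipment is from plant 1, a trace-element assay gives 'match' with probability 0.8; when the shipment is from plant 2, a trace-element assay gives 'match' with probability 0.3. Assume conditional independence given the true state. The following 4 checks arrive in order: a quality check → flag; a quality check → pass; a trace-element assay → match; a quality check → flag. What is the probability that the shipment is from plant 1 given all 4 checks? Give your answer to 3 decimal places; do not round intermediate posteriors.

After a quality check='flag': P(plant 1) = 0.8·0.1000 / (0.8·0.1000 + 0.55·0.9000) ≈ 0.1391
After a quality check='pass': P(plant 1) = 0.2·0.1391 / (0.2·0.1391 + 0.45·0.8609) ≈ 0.0670
After a trace-element assay='match': P(plant 1) = 0.8·0.0670 / (0.8·0.0670 + 0.3·0.9330) ≈ 0.1608
After a quality check='flag': P(plant 1) = 0.8·0.1608 / (0.8·0.1608 + 0.55·0.8392) ≈ 0.2179

0.218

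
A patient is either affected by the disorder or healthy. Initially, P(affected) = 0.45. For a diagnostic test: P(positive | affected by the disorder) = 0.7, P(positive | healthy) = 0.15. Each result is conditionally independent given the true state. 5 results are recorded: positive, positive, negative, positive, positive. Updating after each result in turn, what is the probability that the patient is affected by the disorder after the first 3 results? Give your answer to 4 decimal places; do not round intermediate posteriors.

After 'positive': P(affected) = 0.7·0.4500 / (0.7·0.4500 + 0.15·0.5500) ≈ 0.7925
After 'positive': P(affected) = 0.7·0.7925 / (0.7·0.7925 + 0.15·0.2075) ≈ 0.9469
After 'negative': P(affected) = 0.3·0.9469 / (0.3·0.9469 + 0.85·0.0531) ≈ 0.8628

0.8628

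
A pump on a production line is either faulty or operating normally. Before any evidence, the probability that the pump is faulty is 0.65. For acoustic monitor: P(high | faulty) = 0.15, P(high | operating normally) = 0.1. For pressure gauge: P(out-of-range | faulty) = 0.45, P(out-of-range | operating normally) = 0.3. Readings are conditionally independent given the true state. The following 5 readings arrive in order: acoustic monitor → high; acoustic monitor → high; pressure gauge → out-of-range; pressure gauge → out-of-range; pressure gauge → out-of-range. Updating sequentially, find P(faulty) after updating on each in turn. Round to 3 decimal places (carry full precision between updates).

0.934

After acoustic monitor='high': P(faulty) = 0.15·0.6500 / (0.15·0.6500 + 0.1·0.3500) ≈ 0.7358
After acoustic monitor='high': P(faulty) = 0.15·0.7358 / (0.15·0.7358 + 0.1·0.2642) ≈ 0.8069
After pressure gauge='out-of-range': P(faulty) = 0.45·0.8069 / (0.45·0.8069 + 0.3·0.1931) ≈ 0.8624
After pressure gauge='out-of-range': P(faulty) = 0.45·0.8624 / (0.45·0.8624 + 0.3·0.1376) ≈ 0.9039
After pressure gauge='out-of-range': P(faulty) = 0.45·0.9039 / (0.45·0.9039 + 0.3·0.0961) ≈ 0.9338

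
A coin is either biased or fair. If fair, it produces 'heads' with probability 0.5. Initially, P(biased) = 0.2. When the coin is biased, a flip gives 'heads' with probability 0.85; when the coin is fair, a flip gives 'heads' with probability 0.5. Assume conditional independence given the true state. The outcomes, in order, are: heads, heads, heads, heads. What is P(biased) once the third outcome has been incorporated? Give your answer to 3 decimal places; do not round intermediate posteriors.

0.551

After 'heads': P(biased) = 0.85·0.2000 / (0.85·0.2000 + 0.5·0.8000) ≈ 0.2982
After 'heads': P(biased) = 0.85·0.2982 / (0.85·0.2982 + 0.5·0.7018) ≈ 0.4194
After 'heads': P(biased) = 0.85·0.4194 / (0.85·0.4194 + 0.5·0.5806) ≈ 0.5512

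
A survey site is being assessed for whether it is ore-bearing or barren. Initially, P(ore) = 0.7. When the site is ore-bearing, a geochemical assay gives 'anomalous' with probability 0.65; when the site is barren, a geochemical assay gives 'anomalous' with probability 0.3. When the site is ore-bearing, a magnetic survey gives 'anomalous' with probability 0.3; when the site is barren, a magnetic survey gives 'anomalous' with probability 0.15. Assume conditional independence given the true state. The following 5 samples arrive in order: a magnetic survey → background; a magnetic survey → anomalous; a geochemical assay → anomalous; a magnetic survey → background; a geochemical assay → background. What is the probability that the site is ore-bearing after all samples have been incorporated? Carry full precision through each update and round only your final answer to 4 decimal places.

Each posterior becomes the prior for the next update.
After a magnetic survey='background': P(ore) = 0.7·0.7000 / (0.7·0.7000 + 0.85·0.3000) ≈ 0.6577
After a magnetic survey='anomalous': P(ore) = 0.3·0.6577 / (0.3·0.6577 + 0.15·0.3423) ≈ 0.7935
After a geochemical assay='anomalous': P(ore) = 0.65·0.7935 / (0.65·0.7935 + 0.3·0.2065) ≈ 0.8928
After a magnetic survey='background': P(ore) = 0.7·0.8928 / (0.7·0.8928 + 0.85·0.1072) ≈ 0.8727
After a geochemical assay='background': P(ore) = 0.35·0.8727 / (0.35·0.8727 + 0.7·0.1273) ≈ 0.7742

0.7742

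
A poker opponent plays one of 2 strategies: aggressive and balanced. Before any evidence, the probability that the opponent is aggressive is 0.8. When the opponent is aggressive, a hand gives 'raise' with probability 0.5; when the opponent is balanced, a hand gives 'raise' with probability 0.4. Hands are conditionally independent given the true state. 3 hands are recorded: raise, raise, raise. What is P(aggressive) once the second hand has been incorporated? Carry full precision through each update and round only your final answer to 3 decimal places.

0.862

After 'raise': P(aggressive) = 0.5·0.8000 / (0.5·0.8000 + 0.4·0.2000) ≈ 0.8333
After 'raise': P(aggressive) = 0.5·0.8333 / (0.5·0.8333 + 0.4·0.1667) ≈ 0.8621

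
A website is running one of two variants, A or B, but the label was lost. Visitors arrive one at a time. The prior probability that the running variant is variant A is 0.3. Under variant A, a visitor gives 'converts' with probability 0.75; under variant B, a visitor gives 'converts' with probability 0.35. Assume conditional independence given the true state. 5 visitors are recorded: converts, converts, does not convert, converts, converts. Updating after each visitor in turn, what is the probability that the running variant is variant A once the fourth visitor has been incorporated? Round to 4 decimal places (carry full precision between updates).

0.6186

Apply Bayes' rule sequentially, carrying P(A) forward.
After 'converts': P(A) = 0.75·0.3000 / (0.75·0.3000 + 0.35·0.7000) ≈ 0.4787
After 'converts': P(A) = 0.75·0.4787 / (0.75·0.4787 + 0.35·0.5213) ≈ 0.6631
After 'does not convert': P(A) = 0.25·0.6631 / (0.25·0.6631 + 0.65·0.3369) ≈ 0.4308
After 'converts': P(A) = 0.75·0.4308 / (0.75·0.4308 + 0.35·0.5692) ≈ 0.6186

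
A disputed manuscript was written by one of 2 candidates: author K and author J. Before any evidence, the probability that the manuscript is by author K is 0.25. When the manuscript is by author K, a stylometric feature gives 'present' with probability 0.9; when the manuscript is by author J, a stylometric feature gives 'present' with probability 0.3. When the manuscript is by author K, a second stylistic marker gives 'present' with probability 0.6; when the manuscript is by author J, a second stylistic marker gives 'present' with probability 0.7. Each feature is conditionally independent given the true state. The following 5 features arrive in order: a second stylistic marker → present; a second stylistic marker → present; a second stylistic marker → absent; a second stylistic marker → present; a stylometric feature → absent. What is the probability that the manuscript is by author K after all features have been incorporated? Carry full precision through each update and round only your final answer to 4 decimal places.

0.0384

After a second stylistic marker='present': P(author K) = 0.6·0.2500 / (0.6·0.2500 + 0.7·0.7500) ≈ 0.2222
After a second stylistic marker='present': P(author K) = 0.6·0.2222 / (0.6·0.2222 + 0.7·0.7778) ≈ 0.1967
After a second stylistic marker='absent': P(author K) = 0.4·0.1967 / (0.4·0.1967 + 0.3·0.8033) ≈ 0.2462
After a second stylistic marker='present': P(author K) = 0.6·0.2462 / (0.6·0.2462 + 0.7·0.7538) ≈ 0.2187
After a stylometric feature='absent': P(author K) = 0.1·0.2187 / (0.1·0.2187 + 0.7·0.7813) ≈ 0.0384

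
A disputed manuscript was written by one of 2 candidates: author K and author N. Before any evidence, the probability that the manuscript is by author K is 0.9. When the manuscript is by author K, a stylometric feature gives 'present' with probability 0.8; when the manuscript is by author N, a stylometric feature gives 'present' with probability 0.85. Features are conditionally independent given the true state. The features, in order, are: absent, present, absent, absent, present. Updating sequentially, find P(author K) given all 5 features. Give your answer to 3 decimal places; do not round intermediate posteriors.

0.950

Apply Bayes' rule sequentially, carrying P(author K) forward.
After 'absent': P(author K) = 0.2·0.9000 / (0.2·0.9000 + 0.15·0.1000) ≈ 0.9231
After 'present': P(author K) = 0.8·0.9231 / (0.8·0.9231 + 0.85·0.0769) ≈ 0.9187
After 'absent': P(author K) = 0.2·0.9187 / (0.2·0.9187 + 0.15·0.0813) ≈ 0.9377
After 'absent': P(author K) = 0.2·0.9377 / (0.2·0.9377 + 0.15·0.0623) ≈ 0.9526
After 'present': P(author K) = 0.8·0.9526 / (0.8·0.9526 + 0.85·0.0474) ≈ 0.9497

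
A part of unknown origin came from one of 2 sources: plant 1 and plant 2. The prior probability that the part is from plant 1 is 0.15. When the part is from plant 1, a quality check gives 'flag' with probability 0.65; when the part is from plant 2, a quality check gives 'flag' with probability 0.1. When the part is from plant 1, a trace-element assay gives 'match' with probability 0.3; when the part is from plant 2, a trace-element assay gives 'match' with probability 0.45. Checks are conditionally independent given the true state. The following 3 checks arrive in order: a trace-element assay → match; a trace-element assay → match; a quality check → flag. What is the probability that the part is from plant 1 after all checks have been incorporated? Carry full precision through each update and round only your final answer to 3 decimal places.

After a trace-element assay='match': P(plant 1) = 0.3·0.1500 / (0.3·0.1500 + 0.45·0.8500) ≈ 0.1053
After a trace-element assay='match': P(plant 1) = 0.3·0.1053 / (0.3·0.1053 + 0.45·0.8947) ≈ 0.0727
After a quality check='flag': P(plant 1) = 0.65·0.0727 / (0.65·0.0727 + 0.1·0.9273) ≈ 0.3377

0.338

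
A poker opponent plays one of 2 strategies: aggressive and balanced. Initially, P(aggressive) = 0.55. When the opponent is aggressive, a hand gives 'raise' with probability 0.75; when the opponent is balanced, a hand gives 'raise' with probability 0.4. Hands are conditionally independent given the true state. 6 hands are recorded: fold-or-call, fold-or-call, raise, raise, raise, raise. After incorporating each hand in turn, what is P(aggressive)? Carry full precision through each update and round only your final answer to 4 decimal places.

After 'fold-or-call': P(aggressive) = 0.25·0.5500 / (0.25·0.5500 + 0.6·0.4500) ≈ 0.3374
After 'fold-or-call': P(aggressive) = 0.25·0.3374 / (0.25·0.3374 + 0.6·0.6626) ≈ 0.1750
After 'raise': P(aggressive) = 0.75·0.1750 / (0.75·0.1750 + 0.4·0.8250) ≈ 0.2846
After 'raise': P(aggressive) = 0.75·0.2846 / (0.75·0.2846 + 0.4·0.7154) ≈ 0.4273
After 'raise': P(aggressive) = 0.75·0.4273 / (0.75·0.4273 + 0.4·0.5727) ≈ 0.5831
After 'raise': P(aggressive) = 0.75·0.5831 / (0.75·0.5831 + 0.4·0.4169) ≈ 0.7240

0.7240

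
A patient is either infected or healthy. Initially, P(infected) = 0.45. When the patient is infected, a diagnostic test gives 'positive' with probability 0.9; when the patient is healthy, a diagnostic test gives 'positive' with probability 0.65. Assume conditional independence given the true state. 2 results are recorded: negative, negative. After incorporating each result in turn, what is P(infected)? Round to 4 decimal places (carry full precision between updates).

After 'negative': P(infected) = 0.1·0.4500 / (0.1·0.4500 + 0.35·0.5500) ≈ 0.1895
After 'negative': P(infected) = 0.1·0.1895 / (0.1·0.1895 + 0.35·0.8105) ≈ 0.0626

0.0626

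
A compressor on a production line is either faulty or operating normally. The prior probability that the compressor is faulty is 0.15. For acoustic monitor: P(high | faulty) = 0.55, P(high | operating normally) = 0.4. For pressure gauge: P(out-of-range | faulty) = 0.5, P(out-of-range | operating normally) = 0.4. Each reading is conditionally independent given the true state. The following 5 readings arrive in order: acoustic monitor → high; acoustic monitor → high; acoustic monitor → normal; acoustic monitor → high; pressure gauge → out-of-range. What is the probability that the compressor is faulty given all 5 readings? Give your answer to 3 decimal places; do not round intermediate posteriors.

0.301

Apply Bayes' rule sequentially, carrying P(faulty) forward.
After acoustic monitor='high': P(faulty) = 0.55·0.1500 / (0.55·0.1500 + 0.4·0.8500) ≈ 0.1953
After acoustic monitor='high': P(faulty) = 0.55·0.1953 / (0.55·0.1953 + 0.4·0.8047) ≈ 0.2502
After acoustic monitor='normal': P(faulty) = 0.45·0.2502 / (0.45·0.2502 + 0.6·0.7498) ≈ 0.2001
After acoustic monitor='high': P(faulty) = 0.55·0.2001 / (0.55·0.2001 + 0.4·0.7999) ≈ 0.2560
After pressure gauge='out-of-range': P(faulty) = 0.5·0.2560 / (0.5·0.2560 + 0.4·0.7440) ≈ 0.3007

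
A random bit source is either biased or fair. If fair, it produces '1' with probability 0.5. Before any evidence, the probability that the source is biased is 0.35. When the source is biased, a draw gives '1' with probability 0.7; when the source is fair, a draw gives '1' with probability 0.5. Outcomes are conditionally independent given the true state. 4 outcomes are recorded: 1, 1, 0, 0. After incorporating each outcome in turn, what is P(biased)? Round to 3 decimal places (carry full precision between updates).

After '1': P(biased) = 0.7·0.3500 / (0.7·0.3500 + 0.5·0.6500) ≈ 0.4298
After '1': P(biased) = 0.7·0.4298 / (0.7·0.4298 + 0.5·0.5702) ≈ 0.5135
After '0': P(biased) = 0.3·0.5135 / (0.3·0.5135 + 0.5·0.4865) ≈ 0.3877
After '0': P(biased) = 0.3·0.3877 / (0.3·0.3877 + 0.5·0.6123) ≈ 0.2753

0.275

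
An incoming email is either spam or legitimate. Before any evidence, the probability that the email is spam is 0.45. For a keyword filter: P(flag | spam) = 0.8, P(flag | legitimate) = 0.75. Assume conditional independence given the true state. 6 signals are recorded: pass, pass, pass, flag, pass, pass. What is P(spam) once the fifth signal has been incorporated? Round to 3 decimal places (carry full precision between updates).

After 'pass': P(spam) = 0.2·0.4500 / (0.2·0.4500 + 0.25·0.5500) ≈ 0.3956
After 'pass': P(spam) = 0.2·0.3956 / (0.2·0.3956 + 0.25·0.6044) ≈ 0.3437
After 'pass': P(spam) = 0.2·0.3437 / (0.2·0.3437 + 0.25·0.6563) ≈ 0.2952
After 'flag': P(spam) = 0.8·0.2952 / (0.8·0.2952 + 0.75·0.7048) ≈ 0.3088
After 'pass': P(spam) = 0.2·0.3088 / (0.2·0.3088 + 0.25·0.6912) ≈ 0.2633

0.263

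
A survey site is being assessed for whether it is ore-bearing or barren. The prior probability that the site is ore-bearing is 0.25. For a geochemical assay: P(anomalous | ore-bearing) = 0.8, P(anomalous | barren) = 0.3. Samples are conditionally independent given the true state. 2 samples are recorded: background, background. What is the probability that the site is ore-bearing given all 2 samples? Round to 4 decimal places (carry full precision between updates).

0.0265

After 'background': P(ore) = 0.2·0.2500 / (0.2·0.2500 + 0.7·0.7500) ≈ 0.0870
After 'background': P(ore) = 0.2·0.0870 / (0.2·0.0870 + 0.7·0.9130) ≈ 0.0265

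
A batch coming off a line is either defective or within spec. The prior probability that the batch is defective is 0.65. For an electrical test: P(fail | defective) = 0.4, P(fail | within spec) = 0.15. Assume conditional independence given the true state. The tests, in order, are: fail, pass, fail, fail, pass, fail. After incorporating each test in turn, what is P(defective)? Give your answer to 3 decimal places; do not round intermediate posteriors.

0.979

Apply Bayes' rule sequentially, carrying P(defective) forward.
After 'fail': P(defective) = 0.4·0.6500 / (0.4·0.6500 + 0.15·0.3500) ≈ 0.8320
After 'pass': P(defective) = 0.6·0.8320 / (0.6·0.8320 + 0.85·0.1680) ≈ 0.7776
After 'fail': P(defective) = 0.4·0.7776 / (0.4·0.7776 + 0.15·0.2224) ≈ 0.9031
After 'fail': P(defective) = 0.4·0.9031 / (0.4·0.9031 + 0.15·0.0969) ≈ 0.9613
After 'pass': P(defective) = 0.6·0.9613 / (0.6·0.9613 + 0.85·0.0387) ≈ 0.9461
After 'fail': P(defective) = 0.4·0.9461 / (0.4·0.9461 + 0.15·0.0539) ≈ 0.9791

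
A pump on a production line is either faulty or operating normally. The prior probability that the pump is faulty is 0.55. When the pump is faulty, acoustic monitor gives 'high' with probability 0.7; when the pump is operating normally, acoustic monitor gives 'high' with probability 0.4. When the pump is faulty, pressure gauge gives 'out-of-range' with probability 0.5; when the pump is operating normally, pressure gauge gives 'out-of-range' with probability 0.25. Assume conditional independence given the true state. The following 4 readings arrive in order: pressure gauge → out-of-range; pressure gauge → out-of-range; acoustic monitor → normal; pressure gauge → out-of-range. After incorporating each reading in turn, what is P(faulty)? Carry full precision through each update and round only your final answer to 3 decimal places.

0.830

After pressure gauge='out-of-range': P(faulty) = 0.5·0.5500 / (0.5·0.5500 + 0.25·0.4500) ≈ 0.7097
After pressure gauge='out-of-range': P(faulty) = 0.5·0.7097 / (0.5·0.7097 + 0.25·0.2903) ≈ 0.8302
After acoustic monitor='normal': P(faulty) = 0.3·0.8302 / (0.3·0.8302 + 0.6·0.1698) ≈ 0.7097
After pressure gauge='out-of-range': P(faulty) = 0.5·0.7097 / (0.5·0.7097 + 0.25·0.2903) ≈ 0.8302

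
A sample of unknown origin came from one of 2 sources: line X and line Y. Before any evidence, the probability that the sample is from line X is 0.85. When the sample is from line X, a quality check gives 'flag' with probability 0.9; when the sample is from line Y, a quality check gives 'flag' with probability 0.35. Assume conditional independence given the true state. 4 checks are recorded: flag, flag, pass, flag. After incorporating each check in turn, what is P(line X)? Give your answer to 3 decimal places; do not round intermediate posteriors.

After 'flag': P(line X) = 0.9·0.8500 / (0.9·0.8500 + 0.35·0.1500) ≈ 0.9358
After 'flag': P(line X) = 0.9·0.9358 / (0.9·0.9358 + 0.35·0.0642) ≈ 0.9740
After 'pass': P(line X) = 0.1·0.9740 / (0.1·0.9740 + 0.65·0.0260) ≈ 0.8522
After 'flag': P(line X) = 0.9·0.8522 / (0.9·0.8522 + 0.35·0.1478) ≈ 0.9368

0.937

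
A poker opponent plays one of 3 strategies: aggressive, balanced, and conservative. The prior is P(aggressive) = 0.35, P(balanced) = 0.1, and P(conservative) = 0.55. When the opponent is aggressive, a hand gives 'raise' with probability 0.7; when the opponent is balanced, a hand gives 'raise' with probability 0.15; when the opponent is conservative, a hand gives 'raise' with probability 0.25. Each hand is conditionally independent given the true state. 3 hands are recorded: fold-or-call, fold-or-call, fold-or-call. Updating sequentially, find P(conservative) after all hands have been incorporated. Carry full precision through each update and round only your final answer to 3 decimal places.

Apply Bayes' rule sequentially, carrying P(conservative) forward.
After 'fold-or-call': normaliser = 0.3·0.3500 + 0.85·0.1000 + 0.75·0.5500; P(aggressive) ≈ 0.1743, P(balanced) ≈ 0.1411, P(conservative) ≈ 0.6846
After 'fold-or-call': normaliser = 0.3·0.1743 + 0.85·0.1411 + 0.75·0.6846; P(aggressive) ≈ 0.0762, P(balanced) ≈ 0.1749, P(conservative) ≈ 0.7489
After 'fold-or-call': normaliser = 0.3·0.0762 + 0.85·0.1749 + 0.75·0.7489; P(aggressive) ≈ 0.0312, P(balanced) ≈ 0.2028, P(conservative) ≈ 0.7660

0.766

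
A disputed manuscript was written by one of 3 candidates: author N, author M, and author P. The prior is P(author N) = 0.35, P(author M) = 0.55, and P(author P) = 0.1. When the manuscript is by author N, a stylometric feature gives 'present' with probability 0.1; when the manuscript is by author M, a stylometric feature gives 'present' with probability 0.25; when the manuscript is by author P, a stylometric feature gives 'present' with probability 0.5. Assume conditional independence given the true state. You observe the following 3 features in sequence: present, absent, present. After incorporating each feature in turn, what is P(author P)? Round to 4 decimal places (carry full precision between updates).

0.3017

After 'present': normaliser = 0.1·0.3500 + 0.25·0.5500 + 0.5·0.1000; P(author N) ≈ 0.1573, P(author M) ≈ 0.6180, P(author P) ≈ 0.2247
After 'absent': normaliser = 0.9·0.1573 + 0.75·0.6180 + 0.5·0.2247; P(author N) ≈ 0.1973, P(author M) ≈ 0.6460, P(author P) ≈ 0.1566
After 'present': normaliser = 0.1·0.1973 + 0.25·0.6460 + 0.5·0.1566; P(author N) ≈ 0.0760, P(author M) ≈ 0.6223, P(author P) ≈ 0.3017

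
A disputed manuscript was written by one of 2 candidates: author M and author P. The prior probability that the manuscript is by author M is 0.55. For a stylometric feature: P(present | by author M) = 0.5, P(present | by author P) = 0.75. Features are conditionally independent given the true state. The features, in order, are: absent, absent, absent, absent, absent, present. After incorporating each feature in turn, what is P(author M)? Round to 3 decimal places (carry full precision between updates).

Apply Bayes' rule sequentially, carrying P(author M) forward.
After 'absent': P(author M) = 0.5·0.5500 / (0.5·0.5500 + 0.25·0.4500) ≈ 0.7097
After 'absent': P(author M) = 0.5·0.7097 / (0.5·0.7097 + 0.25·0.2903) ≈ 0.8302
After 'absent': P(author M) = 0.5·0.8302 / (0.5·0.8302 + 0.25·0.1698) ≈ 0.9072
After 'absent': P(author M) = 0.5·0.9072 / (0.5·0.9072 + 0.25·0.0928) ≈ 0.9514
After 'absent': P(author M) = 0.5·0.9514 / (0.5·0.9514 + 0.25·0.0486) ≈ 0.9751
After 'present': P(author M) = 0.5·0.9751 / (0.5·0.9751 + 0.75·0.0249) ≈ 0.9631

0.963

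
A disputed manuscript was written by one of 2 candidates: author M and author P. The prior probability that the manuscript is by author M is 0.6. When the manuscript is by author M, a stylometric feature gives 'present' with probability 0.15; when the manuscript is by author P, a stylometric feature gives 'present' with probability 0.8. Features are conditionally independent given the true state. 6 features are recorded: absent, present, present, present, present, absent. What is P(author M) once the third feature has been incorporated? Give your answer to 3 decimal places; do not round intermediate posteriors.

0.183

Apply Bayes' rule sequentially, carrying P(author M) forward.
After 'absent': P(author M) = 0.85·0.6000 / (0.85·0.6000 + 0.2·0.4000) ≈ 0.8644
After 'present': P(author M) = 0.15·0.8644 / (0.15·0.8644 + 0.8·0.1356) ≈ 0.5445
After 'present': P(author M) = 0.15·0.5445 / (0.15·0.5445 + 0.8·0.4555) ≈ 0.1831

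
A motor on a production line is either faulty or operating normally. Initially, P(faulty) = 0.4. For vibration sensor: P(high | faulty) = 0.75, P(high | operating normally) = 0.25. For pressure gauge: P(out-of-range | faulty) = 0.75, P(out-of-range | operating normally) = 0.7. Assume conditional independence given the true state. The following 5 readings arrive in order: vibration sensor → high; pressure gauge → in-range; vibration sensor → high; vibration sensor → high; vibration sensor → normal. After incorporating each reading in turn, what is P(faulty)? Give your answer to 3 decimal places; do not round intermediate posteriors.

0.833

After vibration sensor='high': P(faulty) = 0.75·0.4000 / (0.75·0.4000 + 0.25·0.6000) ≈ 0.6667
After pressure gauge='in-range': P(faulty) = 0.25·0.6667 / (0.25·0.6667 + 0.3·0.3333) ≈ 0.6250
After vibration sensor='high': P(faulty) = 0.75·0.6250 / (0.75·0.6250 + 0.25·0.3750) ≈ 0.8333
After vibration sensor='high': P(faulty) = 0.75·0.8333 / (0.75·0.8333 + 0.25·0.1667) ≈ 0.9375
After vibration sensor='normal': P(faulty) = 0.25·0.9375 / (0.25·0.9375 + 0.75·0.0625) ≈ 0.8333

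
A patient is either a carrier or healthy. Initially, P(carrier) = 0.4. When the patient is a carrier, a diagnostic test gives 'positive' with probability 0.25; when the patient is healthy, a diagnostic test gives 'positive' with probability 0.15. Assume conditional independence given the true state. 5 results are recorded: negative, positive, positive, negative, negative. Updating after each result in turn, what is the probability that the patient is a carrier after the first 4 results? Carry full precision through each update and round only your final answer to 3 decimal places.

After 'negative': P(carrier) = 0.75·0.4000 / (0.75·0.4000 + 0.85·0.6000) ≈ 0.3704
After 'positive': P(carrier) = 0.25·0.3704 / (0.25·0.3704 + 0.15·0.6296) ≈ 0.4950
After 'positive': P(carrier) = 0.25·0.4950 / (0.25·0.4950 + 0.15·0.5050) ≈ 0.6203
After 'negative': P(carrier) = 0.75·0.6203 / (0.75·0.6203 + 0.85·0.3797) ≈ 0.5905

0.590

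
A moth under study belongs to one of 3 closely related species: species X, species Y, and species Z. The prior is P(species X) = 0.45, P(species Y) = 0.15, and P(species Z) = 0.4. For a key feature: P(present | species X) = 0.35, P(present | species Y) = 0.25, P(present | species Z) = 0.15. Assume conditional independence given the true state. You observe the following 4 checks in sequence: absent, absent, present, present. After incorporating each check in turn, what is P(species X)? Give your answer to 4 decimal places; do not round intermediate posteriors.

0.6642

Each posterior becomes the prior for the next update.
After 'absent': normaliser = 0.65·0.4500 + 0.75·0.1500 + 0.85·0.4000; P(species X) ≈ 0.3926, P(species Y) ≈ 0.1510, P(species Z) ≈ 0.4564
After 'absent': normaliser = 0.65·0.3926 + 0.75·0.1510 + 0.85·0.4564; P(species X) ≈ 0.3374, P(species Y) ≈ 0.1497, P(species Z) ≈ 0.5129
After 'present': normaliser = 0.35·0.3374 + 0.25·0.1497 + 0.15·0.5129; P(species X) ≈ 0.5080, P(species Y) ≈ 0.1610, P(species Z) ≈ 0.3309
After 'present': normaliser = 0.35·0.5080 + 0.25·0.1610 + 0.15·0.3309; P(species X) ≈ 0.6642, P(species Y) ≈ 0.1504, P(species Z) ≈ 0.1854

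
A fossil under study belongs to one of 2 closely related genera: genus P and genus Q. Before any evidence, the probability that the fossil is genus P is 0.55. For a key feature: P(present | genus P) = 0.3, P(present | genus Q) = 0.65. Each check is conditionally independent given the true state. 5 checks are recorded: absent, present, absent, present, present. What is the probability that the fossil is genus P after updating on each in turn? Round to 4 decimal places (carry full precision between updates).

After 'absent': P(genus P) = 0.7·0.5500 / (0.7·0.5500 + 0.35·0.4500) ≈ 0.7097
After 'present': P(genus P) = 0.3·0.7097 / (0.3·0.7097 + 0.65·0.2903) ≈ 0.5301
After 'absent': P(genus P) = 0.7·0.5301 / (0.7·0.5301 + 0.35·0.4699) ≈ 0.6929
After 'present': P(genus P) = 0.3·0.6929 / (0.3·0.6929 + 0.65·0.3071) ≈ 0.5101
After 'present': P(genus P) = 0.3·0.5101 / (0.3·0.5101 + 0.65·0.4899) ≈ 0.3246

0.3246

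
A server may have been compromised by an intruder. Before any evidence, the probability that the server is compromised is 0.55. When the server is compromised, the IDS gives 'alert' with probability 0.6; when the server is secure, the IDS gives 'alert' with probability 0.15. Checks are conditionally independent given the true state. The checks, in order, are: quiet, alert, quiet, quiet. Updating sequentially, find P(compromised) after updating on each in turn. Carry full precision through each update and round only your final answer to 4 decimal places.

After 'quiet': P(compromised) = 0.4·0.5500 / (0.4·0.5500 + 0.85·0.4500) ≈ 0.3651
After 'alert': P(compromised) = 0.6·0.3651 / (0.6·0.3651 + 0.15·0.6349) ≈ 0.6970
After 'quiet': P(compromised) = 0.4·0.6970 / (0.4·0.6970 + 0.85·0.3030) ≈ 0.5198
After 'quiet': P(compromised) = 0.4·0.5198 / (0.4·0.5198 + 0.85·0.4802) ≈ 0.3375

0.3375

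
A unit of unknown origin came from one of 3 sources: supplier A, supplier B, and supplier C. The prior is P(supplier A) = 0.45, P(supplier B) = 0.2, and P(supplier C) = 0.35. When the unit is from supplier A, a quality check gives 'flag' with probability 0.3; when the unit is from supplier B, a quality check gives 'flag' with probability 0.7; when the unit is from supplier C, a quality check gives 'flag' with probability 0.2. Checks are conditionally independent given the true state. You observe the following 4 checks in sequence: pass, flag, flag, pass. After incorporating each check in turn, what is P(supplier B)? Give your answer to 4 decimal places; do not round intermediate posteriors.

0.2344

Each posterior becomes the prior for the next update.
After 'pass': normaliser = 0.7·0.4500 + 0.3·0.2000 + 0.8·0.3500; P(supplier A) ≈ 0.4809, P(supplier B) ≈ 0.0916, P(supplier C) ≈ 0.4275
After 'flag': normaliser = 0.3·0.4809 + 0.7·0.0916 + 0.2·0.4275; P(supplier A) ≈ 0.4909, P(supplier B) ≈ 0.2182, P(supplier C) ≈ 0.2909
After 'flag': normaliser = 0.3·0.4909 + 0.7·0.2182 + 0.2·0.2909; P(supplier A) ≈ 0.4112, P(supplier B) ≈ 0.4264, P(supplier C) ≈ 0.1624
After 'pass': normaliser = 0.7·0.4112 + 0.3·0.4264 + 0.8·0.1624; P(supplier A) ≈ 0.5274, P(supplier B) ≈ 0.2344, P(supplier C) ≈ 0.2381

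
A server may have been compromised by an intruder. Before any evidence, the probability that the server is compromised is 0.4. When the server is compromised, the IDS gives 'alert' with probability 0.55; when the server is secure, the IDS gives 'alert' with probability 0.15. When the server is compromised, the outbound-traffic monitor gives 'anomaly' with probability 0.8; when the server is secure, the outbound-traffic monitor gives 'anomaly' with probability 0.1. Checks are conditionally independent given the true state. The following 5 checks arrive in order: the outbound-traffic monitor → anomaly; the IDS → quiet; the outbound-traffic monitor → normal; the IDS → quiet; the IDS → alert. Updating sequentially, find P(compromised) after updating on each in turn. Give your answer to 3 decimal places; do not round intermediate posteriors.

0.549

After the outbound-traffic monitor='anomaly': P(compromised) = 0.8·0.4000 / (0.8·0.4000 + 0.1·0.6000) ≈ 0.8421
After the IDS='quiet': P(compromised) = 0.45·0.8421 / (0.45·0.8421 + 0.85·0.1579) ≈ 0.7385
After the outbound-traffic monitor='normal': P(compromised) = 0.2·0.7385 / (0.2·0.7385 + 0.9·0.2615) ≈ 0.3855
After the IDS='quiet': P(compromised) = 0.45·0.3855 / (0.45·0.3855 + 0.85·0.6145) ≈ 0.2494
After the IDS='alert': P(compromised) = 0.55·0.2494 / (0.55·0.2494 + 0.15·0.7506) ≈ 0.5491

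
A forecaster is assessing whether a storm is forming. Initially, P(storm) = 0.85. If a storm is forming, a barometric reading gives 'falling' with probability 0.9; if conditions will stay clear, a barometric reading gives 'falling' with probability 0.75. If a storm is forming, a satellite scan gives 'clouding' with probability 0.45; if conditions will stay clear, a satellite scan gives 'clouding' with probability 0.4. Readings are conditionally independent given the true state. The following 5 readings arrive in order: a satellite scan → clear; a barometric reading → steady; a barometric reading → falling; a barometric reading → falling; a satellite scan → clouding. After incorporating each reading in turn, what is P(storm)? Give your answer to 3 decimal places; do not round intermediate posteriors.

0.771

Each posterior becomes the prior for the next update.
After a satellite scan='clear': P(storm) = 0.55·0.8500 / (0.55·0.8500 + 0.6·0.1500) ≈ 0.8386
After a barometric reading='steady': P(storm) = 0.1·0.8386 / (0.1·0.8386 + 0.25·0.1614) ≈ 0.6751
After a barometric reading='falling': P(storm) = 0.9·0.6751 / (0.9·0.6751 + 0.75·0.3249) ≈ 0.7137
After a barometric reading='falling': P(storm) = 0.9·0.7137 / (0.9·0.7137 + 0.75·0.2863) ≈ 0.7495
After a satellite scan='clouding': P(storm) = 0.45·0.7495 / (0.45·0.7495 + 0.4·0.2505) ≈ 0.7710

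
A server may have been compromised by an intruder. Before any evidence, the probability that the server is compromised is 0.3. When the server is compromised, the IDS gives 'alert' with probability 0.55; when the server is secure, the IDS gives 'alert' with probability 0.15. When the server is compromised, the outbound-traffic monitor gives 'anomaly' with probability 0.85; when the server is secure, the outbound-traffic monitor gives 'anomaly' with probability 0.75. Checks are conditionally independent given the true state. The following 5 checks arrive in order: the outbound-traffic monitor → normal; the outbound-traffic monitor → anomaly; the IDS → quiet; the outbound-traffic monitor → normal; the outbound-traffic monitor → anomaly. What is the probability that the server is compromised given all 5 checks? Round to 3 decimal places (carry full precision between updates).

0.095

After the outbound-traffic monitor='normal': P(compromised) = 0.15·0.3000 / (0.15·0.3000 + 0.25·0.7000) ≈ 0.2045
After the outbound-traffic monitor='anomaly': P(compromised) = 0.85·0.2045 / (0.85·0.2045 + 0.75·0.7955) ≈ 0.2257
After the IDS='quiet': P(compromised) = 0.45·0.2257 / (0.45·0.2257 + 0.85·0.7743) ≈ 0.1337
After the outbound-traffic monitor='normal': P(compromised) = 0.15·0.1337 / (0.15·0.1337 + 0.25·0.8663) ≈ 0.0847
After the outbound-traffic monitor='anomaly': P(compromised) = 0.85·0.0847 / (0.85·0.0847 + 0.75·0.9153) ≈ 0.0950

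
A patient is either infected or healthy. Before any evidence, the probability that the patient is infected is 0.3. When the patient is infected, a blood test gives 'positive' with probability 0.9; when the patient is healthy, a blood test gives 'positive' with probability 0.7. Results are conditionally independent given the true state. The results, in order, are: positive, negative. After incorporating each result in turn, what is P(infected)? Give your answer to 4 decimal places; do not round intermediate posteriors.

0.1552

After 'positive': P(infected) = 0.9·0.3000 / (0.9·0.3000 + 0.7·0.7000) ≈ 0.3553
After 'negative': P(infected) = 0.1·0.3553 / (0.1·0.3553 + 0.3·0.6447) ≈ 0.1552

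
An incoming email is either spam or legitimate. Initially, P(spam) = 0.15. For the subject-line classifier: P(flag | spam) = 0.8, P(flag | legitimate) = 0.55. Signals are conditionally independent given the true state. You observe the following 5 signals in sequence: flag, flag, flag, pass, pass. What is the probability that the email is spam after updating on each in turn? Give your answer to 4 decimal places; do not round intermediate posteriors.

0.0969

After 'flag': P(spam) = 0.8·0.1500 / (0.8·0.1500 + 0.55·0.8500) ≈ 0.2043
After 'flag': P(spam) = 0.8·0.2043 / (0.8·0.2043 + 0.55·0.7957) ≈ 0.2719
After 'flag': P(spam) = 0.8·0.2719 / (0.8·0.2719 + 0.55·0.7281) ≈ 0.3519
After 'pass': P(spam) = 0.2·0.3519 / (0.2·0.3519 + 0.45·0.6481) ≈ 0.1944
After 'pass': P(spam) = 0.2·0.1944 / (0.2·0.1944 + 0.45·0.8056) ≈ 0.0969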